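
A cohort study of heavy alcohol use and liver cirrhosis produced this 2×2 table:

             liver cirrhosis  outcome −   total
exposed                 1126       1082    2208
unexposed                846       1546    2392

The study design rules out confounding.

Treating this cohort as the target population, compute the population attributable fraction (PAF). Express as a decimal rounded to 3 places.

PAF ≈ 0.175

p₁ = P(outcome | exposed) = 1126/2208 = 0.50996
p₀ = P(outcome | unexposed) = 846/2392 = 0.35368
Exposure prevalence π = 2208/4600 = 0.48; overall risk P(Y=1) = 0.4287.
Under exogeneity, PAF = [P(Y=1) − p₀]/P(Y=1).
PAF = (0.4287 − 0.35368) / 0.4287 ≈ 0.1750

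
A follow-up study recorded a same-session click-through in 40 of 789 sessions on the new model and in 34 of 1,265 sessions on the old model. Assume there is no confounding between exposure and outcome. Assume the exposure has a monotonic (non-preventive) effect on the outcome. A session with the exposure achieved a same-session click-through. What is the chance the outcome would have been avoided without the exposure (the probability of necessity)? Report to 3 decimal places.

p₁ = P(outcome | exposed) = 40/789 = 0.050697
p₀ = P(outcome | unexposed) = 34/1265 = 0.026877
Under exogeneity and monotonicity, PN = (p₁ − p₀) / p₁.
PN = (0.050697 − 0.026877) / 0.050697 = 0.02382 / 0.050697 ≈ 0.4698

PN ≈ 0.470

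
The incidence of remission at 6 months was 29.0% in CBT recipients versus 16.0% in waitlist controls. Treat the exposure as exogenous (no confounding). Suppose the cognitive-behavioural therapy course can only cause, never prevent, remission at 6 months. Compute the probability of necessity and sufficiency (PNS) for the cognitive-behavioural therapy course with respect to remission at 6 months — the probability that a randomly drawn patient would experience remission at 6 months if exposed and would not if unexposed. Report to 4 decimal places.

p₁ = 0.29, p₀ = 0.16.
Under exogeneity and monotonicity, PNS = p₁ − p₀.
PNS = 0.29 − 0.16 = 0.13

PNS ≈ 0.1300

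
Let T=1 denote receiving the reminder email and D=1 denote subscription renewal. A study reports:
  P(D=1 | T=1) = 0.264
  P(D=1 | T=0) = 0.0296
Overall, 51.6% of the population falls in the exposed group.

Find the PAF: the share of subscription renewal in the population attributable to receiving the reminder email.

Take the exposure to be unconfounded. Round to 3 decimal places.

Let p₁ = 0.264, p₀ = 0.0296.
Overall risk P(Y=1) = π·p₁ + (1−π)·p₀ = 0.516×0.264 + 0.484×0.0296 = 0.15055.
Under exogeneity, PAF = [P(Y=1) − p₀] / P(Y=1).
PAF = (0.15055 − 0.0296) / 0.15055 ≈ 0.8034

PAF ≈ 0.803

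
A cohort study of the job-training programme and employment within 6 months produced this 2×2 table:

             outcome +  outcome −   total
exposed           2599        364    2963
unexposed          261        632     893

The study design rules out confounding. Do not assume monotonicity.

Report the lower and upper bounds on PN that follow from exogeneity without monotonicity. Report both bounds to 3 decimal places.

p₁ = P(outcome | exposed) = 2599/2963 = 0.87715
p₀ = P(outcome | unexposed) = 261/893 = 0.29227
Under exogeneity alone the bounds on PN are max{0,(p₁−p₀)/p₁} ≤ PN ≤ min{1,(1−p₀)/p₁}.
  lower = (p₁ − p₀)/p₁ = 0.58488 / 0.87715 ≈ 0.6668
  upper = min{1, (1 − p₀)/p₁} = 0.70773 / 0.87715 ≈ 0.8068

0.667 ≤ PN ≤ 0.807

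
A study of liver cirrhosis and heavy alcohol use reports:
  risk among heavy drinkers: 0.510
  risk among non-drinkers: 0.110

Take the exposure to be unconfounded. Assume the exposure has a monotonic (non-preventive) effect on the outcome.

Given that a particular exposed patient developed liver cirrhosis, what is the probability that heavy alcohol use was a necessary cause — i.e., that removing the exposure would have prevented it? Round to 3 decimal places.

PN ≈ 0.784

Let p₁ = 0.51, p₀ = 0.11.
Under exogeneity and monotonicity, PN = (p₁ − p₀) / p₁.
PN = (0.51 − 0.11) / 0.51 = 0.4 / 0.51 ≈ 0.7843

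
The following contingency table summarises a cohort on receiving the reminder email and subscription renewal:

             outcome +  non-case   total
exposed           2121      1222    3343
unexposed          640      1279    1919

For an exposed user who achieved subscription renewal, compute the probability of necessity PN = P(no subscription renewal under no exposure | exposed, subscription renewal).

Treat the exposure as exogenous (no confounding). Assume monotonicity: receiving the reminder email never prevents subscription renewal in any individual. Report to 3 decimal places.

PN ≈ 0.474

p₁ = P(outcome | exposed) = 2121/3343 = 0.63446
p₀ = P(outcome | unexposed) = 640/1919 = 0.33351
Under exogeneity and monotonicity, PN = (p₁ − p₀)/p₁.
PN = (0.63446 − 0.33351) / 0.63446 ≈ 0.4743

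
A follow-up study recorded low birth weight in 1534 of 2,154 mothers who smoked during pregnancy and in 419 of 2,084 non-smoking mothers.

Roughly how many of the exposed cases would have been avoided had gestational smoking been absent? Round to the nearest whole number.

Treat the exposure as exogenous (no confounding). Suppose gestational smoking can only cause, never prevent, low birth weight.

p₁ = P(outcome | exposed) = 1534/2154 = 0.71216
p₀ = P(outcome | unexposed) = 419/2084 = 0.20106
PN = (p₁ − p₀)/p₁ = (0.71216 − 0.20106) / 0.71216 ≈ 0.71768.
Attributable cases ≈ PN × (exposed cases) = 0.71768 × 1534 ≈ 1100.93.

about 1101 cases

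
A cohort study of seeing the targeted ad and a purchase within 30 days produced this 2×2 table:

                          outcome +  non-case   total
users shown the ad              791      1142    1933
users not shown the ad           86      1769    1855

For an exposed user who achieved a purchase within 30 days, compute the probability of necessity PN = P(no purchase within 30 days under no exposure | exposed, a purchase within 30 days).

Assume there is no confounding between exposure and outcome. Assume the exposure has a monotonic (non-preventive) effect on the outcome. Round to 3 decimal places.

PN ≈ 0.887

p₁ = P(outcome | exposed) = 791/1933 = 0.40921
p₀ = P(outcome | unexposed) = 86/1855 = 0.046361
Under exogeneity and monotonicity, PN = (p₁ − p₀) / p₁.
PN = (0.40921 − 0.046361) / 0.40921 = 0.36285 / 0.40921 ≈ 0.8867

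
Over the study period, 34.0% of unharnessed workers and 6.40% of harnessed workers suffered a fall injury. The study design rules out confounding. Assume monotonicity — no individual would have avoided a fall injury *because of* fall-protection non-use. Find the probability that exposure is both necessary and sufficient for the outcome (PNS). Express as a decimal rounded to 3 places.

PNS ≈ 0.276

p₁ = 0.34, p₀ = 0.064.
Under exogeneity and monotonicity, PNS = p₁ − p₀.
PNS = 0.34 − 0.064 = 0.276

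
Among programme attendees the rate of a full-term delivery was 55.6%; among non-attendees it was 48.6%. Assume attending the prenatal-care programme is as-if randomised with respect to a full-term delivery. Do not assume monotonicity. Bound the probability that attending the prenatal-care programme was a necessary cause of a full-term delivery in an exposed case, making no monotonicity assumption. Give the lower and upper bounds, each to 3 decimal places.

p₁ = 0.556, p₀ = 0.486.
Under exogeneity alone the bounds on PN are max{0,(p₁−p₀)/p₁} ≤ PN ≤ min{1,(1−p₀)/p₁}.
  lower = (p₁ − p₀)/p₁ = 0.07 / 0.556 ≈ 0.1259
  upper = min{1, (1 − p₀)/p₁} = 0.514 / 0.556 ≈ 0.9245

0.126 ≤ PN ≤ 0.924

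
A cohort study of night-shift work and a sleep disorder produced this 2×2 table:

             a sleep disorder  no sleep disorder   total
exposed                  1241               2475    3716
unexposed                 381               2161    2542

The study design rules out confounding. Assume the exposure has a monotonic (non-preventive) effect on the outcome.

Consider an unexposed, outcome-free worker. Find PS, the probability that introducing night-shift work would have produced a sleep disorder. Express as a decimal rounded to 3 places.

PS ≈ 0.217

p₁ = P(outcome | exposed) = 1241/3716 = 0.33396
p₀ = P(outcome | unexposed) = 381/2542 = 0.14988
Under exogeneity and monotonicity, PS = (p₁ − p₀) / (1 − p₀).
PS = (0.33396 − 0.14988) / (1 − 0.14988) = 0.18408 / 0.85012 ≈ 0.2165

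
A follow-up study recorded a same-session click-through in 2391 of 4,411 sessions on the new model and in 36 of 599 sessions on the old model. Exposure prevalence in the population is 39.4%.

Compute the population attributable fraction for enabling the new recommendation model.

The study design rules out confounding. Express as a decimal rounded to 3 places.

PAF ≈ 0.760

p₁ = P(outcome | exposed) = 2391/4411 = 0.54205
p₀ = P(outcome | unexposed) = 36/599 = 0.0601
Overall risk P(Y=1) = π·p₁ + (1−π)·p₀ = 0.394×0.54205 + 0.606×0.0601 = 0.24999.
Under exogeneity, PAF = [P(Y=1) − p₀] / P(Y=1).
PAF = (0.24999 − 0.0601) / 0.24999 ≈ 0.7596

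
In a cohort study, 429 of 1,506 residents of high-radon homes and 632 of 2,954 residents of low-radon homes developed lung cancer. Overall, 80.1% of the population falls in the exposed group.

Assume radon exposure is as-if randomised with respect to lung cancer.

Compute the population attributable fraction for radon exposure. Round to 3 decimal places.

p₁ = P(outcome | exposed) = 429/1506 = 0.28486
p₀ = P(outcome | unexposed) = 632/2954 = 0.21395
Overall risk P(Y=1) = π·p₁ + (1−π)·p₀ = 0.801×0.28486 + 0.199×0.21395 = 0.27075.
Under exogeneity, PAF = [P(Y=1) − p₀] / P(Y=1).
PAF = (0.27075 − 0.21395) / 0.27075 ≈ 0.2098

PAF ≈ 0.210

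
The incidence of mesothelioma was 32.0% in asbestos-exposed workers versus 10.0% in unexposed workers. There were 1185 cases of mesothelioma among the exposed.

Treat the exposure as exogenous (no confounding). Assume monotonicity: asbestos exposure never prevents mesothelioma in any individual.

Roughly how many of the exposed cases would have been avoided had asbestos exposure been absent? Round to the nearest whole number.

about 815 cases

p₁ = 0.32, p₀ = 0.1.
PN = (p₁ − p₀)/p₁ = (0.32 − 0.1) / 0.32 ≈ 0.68750.
Attributable cases ≈ PN × (exposed cases) = 0.68750 × 1185 ≈ 814.69.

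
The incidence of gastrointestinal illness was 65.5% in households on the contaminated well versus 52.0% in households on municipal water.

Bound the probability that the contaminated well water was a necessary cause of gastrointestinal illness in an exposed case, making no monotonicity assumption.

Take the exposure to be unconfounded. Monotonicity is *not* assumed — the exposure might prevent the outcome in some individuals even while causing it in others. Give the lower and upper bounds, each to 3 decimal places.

p₁ = 0.655, p₀ = 0.52.
Under exogeneity alone the bounds on PN are max{0,(p₁−p₀)/p₁} ≤ PN ≤ min{1,(1−p₀)/p₁}.
  lower = (p₁ − p₀)/p₁ = 0.135 / 0.655 ≈ 0.2061
  upper = min{1, (1 − p₀)/p₁} = 0.48 / 0.655 ≈ 0.7328

0.206 ≤ PN ≤ 0.733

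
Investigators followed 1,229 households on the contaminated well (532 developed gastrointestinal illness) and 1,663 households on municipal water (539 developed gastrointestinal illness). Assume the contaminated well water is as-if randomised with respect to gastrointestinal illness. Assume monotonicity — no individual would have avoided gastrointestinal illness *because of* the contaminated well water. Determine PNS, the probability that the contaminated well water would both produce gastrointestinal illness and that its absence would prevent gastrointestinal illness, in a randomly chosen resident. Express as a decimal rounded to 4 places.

PNS ≈ 0.1088

p₁ = P(outcome | exposed) = 532/1229 = 0.43287
p₀ = P(outcome | unexposed) = 539/1663 = 0.32411
Under exogeneity and monotonicity, PNS = p₁ − p₀.
PNS = 0.43287 − 0.32411 = 0.10876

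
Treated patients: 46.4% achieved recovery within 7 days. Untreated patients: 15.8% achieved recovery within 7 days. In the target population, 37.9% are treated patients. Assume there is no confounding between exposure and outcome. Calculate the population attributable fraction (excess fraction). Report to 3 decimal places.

p₁ = 0.464, p₀ = 0.158.
Overall risk P(Y=1) = π·p₁ + (1−π)·p₀ = 0.379×0.464 + 0.621×0.158 = 0.27397.
Under exogeneity, PAF = [P(Y=1) − p₀] / P(Y=1).
PAF = (0.27397 − 0.158) / 0.27397 ≈ 0.4233

PAF ≈ 0.423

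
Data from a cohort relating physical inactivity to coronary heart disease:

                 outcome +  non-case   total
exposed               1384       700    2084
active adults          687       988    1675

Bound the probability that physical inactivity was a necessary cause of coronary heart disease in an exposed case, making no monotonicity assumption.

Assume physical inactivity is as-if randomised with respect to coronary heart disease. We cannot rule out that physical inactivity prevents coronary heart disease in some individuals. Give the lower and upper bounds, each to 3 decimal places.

p₁ = P(outcome | exposed) = 1384/2084 = 0.66411
p₀ = P(outcome | unexposed) = 687/1675 = 0.41015
Under exogeneity alone the bounds on PN are max{0,(p₁−p₀)/p₁} ≤ PN ≤ min{1,(1−p₀)/p₁}.
  lower = (p₁ − p₀)/p₁ = 0.25396 / 0.66411 ≈ 0.3824
  upper = min{1, (1 − p₀)/p₁} = 0.58985 / 0.66411 ≈ 0.8882

0.382 ≤ PN ≤ 0.888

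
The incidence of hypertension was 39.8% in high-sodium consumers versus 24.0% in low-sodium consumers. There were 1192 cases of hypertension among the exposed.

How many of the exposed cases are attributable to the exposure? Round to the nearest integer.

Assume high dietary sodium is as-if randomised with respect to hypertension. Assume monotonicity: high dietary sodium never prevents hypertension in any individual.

p₁ = 0.398, p₀ = 0.24.
PN = (p₁ − p₀)/p₁ = (0.398 − 0.24) / 0.398 ≈ 0.39698.
Attributable cases ≈ PN × (exposed cases) = 0.39698 × 1192 ≈ 473.21.

about 473 cases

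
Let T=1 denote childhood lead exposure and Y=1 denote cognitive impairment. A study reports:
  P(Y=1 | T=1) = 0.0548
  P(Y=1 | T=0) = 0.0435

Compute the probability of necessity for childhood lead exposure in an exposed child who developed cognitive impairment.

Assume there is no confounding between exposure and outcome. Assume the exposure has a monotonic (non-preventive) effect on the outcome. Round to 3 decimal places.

Let p₁ = 0.0548, p₀ = 0.0435.
Under exogeneity and monotonicity, PN = (p₁ − p₀) / p₁.
PN = (0.0548 − 0.0435) / 0.0548 = 0.0113 / 0.0548 ≈ 0.2062

PN ≈ 0.206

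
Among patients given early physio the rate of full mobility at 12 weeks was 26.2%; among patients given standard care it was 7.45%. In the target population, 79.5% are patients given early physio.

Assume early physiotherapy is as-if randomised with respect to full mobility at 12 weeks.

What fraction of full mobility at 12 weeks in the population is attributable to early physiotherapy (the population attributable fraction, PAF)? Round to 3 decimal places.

PAF ≈ 0.667

p₁ = 0.262, p₀ = 0.0745.
Overall risk P(Y=1) = π·p₁ + (1−π)·p₀ = 0.795×0.262 + 0.205×0.0745 = 0.22356.
Under exogeneity, PAF = [P(Y=1) − p₀] / P(Y=1).
PAF = (0.22356 − 0.0745) / 0.22356 ≈ 0.6668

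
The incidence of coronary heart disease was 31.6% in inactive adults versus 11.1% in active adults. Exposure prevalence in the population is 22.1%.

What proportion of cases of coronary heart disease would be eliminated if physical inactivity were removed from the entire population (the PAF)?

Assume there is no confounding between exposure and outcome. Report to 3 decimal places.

PAF ≈ 0.290

p₁ = 0.316, p₀ = 0.111.
Overall risk P(Y=1) = π·p₁ + (1−π)·p₀ = 0.221×0.316 + 0.779×0.111 = 0.1563.
Under exogeneity, PAF = [P(Y=1) − p₀] / P(Y=1).
PAF = (0.1563 − 0.111) / 0.1563 ≈ 0.2898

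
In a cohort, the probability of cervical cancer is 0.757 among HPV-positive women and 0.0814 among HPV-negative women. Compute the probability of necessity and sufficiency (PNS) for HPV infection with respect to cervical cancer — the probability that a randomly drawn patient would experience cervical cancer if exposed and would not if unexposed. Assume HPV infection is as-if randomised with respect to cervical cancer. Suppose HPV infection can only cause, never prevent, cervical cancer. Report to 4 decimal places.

PNS ≈ 0.6756

Let p₁ = 0.757, p₀ = 0.0814.
Under exogeneity and monotonicity, PNS = p₁ − p₀.
PNS = 0.757 − 0.0814 = 0.6756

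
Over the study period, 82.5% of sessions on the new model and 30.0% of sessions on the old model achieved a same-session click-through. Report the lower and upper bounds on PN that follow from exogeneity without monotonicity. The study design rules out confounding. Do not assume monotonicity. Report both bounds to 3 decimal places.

0.636 ≤ PN ≤ 0.848

p₁ = 0.825, p₀ = 0.3.
Under exogeneity alone the bounds on PN are max{0,(p₁−p₀)/p₁} ≤ PN ≤ min{1,(1−p₀)/p₁}.
  lower = (p₁ − p₀)/p₁ = 0.525 / 0.825 ≈ 0.6364
  upper = min{1, (1 − p₀)/p₁} = 0.7 / 0.825 ≈ 0.8485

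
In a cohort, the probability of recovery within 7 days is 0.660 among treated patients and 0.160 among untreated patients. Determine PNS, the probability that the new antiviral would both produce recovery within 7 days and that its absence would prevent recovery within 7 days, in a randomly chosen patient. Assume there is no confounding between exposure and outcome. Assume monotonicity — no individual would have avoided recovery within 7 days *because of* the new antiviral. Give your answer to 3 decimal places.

Let p₁ = 0.66, p₀ = 0.16.
Under exogeneity and monotonicity, PNS = p₁ − p₀.
PNS = 0.66 − 0.16 = 0.5

PNS ≈ 0.500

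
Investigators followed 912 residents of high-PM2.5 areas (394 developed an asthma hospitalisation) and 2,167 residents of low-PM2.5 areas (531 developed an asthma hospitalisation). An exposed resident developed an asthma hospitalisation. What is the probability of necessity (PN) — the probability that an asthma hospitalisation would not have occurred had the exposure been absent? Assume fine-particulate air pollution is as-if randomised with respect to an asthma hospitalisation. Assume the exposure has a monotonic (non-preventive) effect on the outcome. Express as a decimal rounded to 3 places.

PN ≈ 0.433

p₁ = P(outcome | exposed) = 394/912 = 0.43202
p₀ = P(outcome | unexposed) = 531/2167 = 0.24504
Under exogeneity and monotonicity, PN = (p₁ − p₀) / p₁.
PN = (0.43202 − 0.24504) / 0.43202 = 0.18698 / 0.43202 ≈ 0.4328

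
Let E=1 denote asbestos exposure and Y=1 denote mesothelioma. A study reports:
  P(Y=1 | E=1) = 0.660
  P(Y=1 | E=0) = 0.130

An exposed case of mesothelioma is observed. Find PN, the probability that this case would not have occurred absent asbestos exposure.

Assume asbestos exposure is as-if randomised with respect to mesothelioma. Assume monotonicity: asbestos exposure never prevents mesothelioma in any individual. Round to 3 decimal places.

PN ≈ 0.803

Let p₁ = 0.66, p₀ = 0.13.
Under exogeneity and monotonicity, PN = (p₁ − p₀) / p₁.
PN = (0.66 − 0.13) / 0.66 = 0.53 / 0.66 ≈ 0.8030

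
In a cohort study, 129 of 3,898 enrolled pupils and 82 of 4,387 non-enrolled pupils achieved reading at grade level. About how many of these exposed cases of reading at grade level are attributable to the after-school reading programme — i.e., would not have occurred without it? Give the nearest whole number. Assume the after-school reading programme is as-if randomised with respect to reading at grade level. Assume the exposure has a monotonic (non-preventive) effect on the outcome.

about 56 cases

p₁ = P(outcome | exposed) = 129/3898 = 0.033094
p₀ = P(outcome | unexposed) = 82/4387 = 0.018692
PN = (p₁ − p₀)/p₁ = (0.033094 − 0.018692) / 0.033094 ≈ 0.43520.
Attributable cases ≈ PN × (exposed cases) = 0.43520 × 129 ≈ 56.14.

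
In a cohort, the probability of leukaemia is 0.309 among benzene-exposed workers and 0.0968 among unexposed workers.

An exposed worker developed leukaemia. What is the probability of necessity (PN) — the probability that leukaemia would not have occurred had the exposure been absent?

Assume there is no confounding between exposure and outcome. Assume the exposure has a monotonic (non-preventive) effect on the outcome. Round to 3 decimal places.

Let p₁ = 0.309, p₀ = 0.0968.
Under exogeneity and monotonicity, PN = (p₁ − p₀) / p₁.
PN = (0.309 − 0.0968) / 0.309 = 0.2122 / 0.309 ≈ 0.6867

PN ≈ 0.687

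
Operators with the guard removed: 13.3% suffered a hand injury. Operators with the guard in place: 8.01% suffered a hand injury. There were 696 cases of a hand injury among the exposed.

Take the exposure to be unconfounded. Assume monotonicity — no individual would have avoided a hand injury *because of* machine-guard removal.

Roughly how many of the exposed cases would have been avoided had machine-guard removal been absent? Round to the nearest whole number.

about 277 cases

p₁ = 0.133, p₀ = 0.0801.
PN = (p₁ − p₀)/p₁ = (0.133 − 0.0801) / 0.133 ≈ 0.39774.
Attributable cases ≈ PN × (exposed cases) = 0.39774 × 696 ≈ 276.83.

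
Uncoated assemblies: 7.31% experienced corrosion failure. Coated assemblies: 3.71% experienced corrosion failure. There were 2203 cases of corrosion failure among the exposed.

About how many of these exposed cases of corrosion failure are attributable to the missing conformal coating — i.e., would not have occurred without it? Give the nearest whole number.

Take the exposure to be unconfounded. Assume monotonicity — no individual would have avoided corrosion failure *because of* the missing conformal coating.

about 1085 cases

p₁ = 0.0731, p₀ = 0.0371.
PN = (p₁ − p₀)/p₁ = (0.0731 − 0.0371) / 0.0731 ≈ 0.49248.
Attributable cases ≈ PN × (exposed cases) = 0.49248 × 2203 ≈ 1084.92.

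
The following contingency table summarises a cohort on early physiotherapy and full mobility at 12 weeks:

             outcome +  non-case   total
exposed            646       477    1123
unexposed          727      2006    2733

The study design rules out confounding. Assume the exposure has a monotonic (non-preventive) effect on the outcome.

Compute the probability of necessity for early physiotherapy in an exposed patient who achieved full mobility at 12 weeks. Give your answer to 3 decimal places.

p₁ = P(outcome | exposed) = 646/1123 = 0.57524
p₀ = P(outcome | unexposed) = 727/2733 = 0.26601
Under exogeneity and monotonicity, PN = (p₁ − p₀) / p₁.
PN = (0.57524 − 0.26601) / 0.57524 = 0.30924 / 0.57524 ≈ 0.5376

PN ≈ 0.538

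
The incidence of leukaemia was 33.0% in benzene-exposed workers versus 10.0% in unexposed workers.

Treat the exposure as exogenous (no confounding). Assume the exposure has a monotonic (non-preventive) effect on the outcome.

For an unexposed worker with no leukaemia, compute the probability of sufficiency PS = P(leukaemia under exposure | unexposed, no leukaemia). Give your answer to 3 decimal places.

PS ≈ 0.256

p₁ = 0.33, p₀ = 0.1.
Under exogeneity and monotonicity, PS = (p₁ − p₀) / (1 − p₀).
PS = (0.33 − 0.1) / (1 − 0.1) = 0.23 / 0.9 ≈ 0.2556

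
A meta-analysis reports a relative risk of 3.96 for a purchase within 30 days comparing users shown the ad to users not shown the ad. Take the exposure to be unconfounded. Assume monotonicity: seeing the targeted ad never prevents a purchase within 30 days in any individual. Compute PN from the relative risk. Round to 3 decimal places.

Under exogeneity and monotonicity, PN = (RR − 1) / RR = 1 − 1/RR.
PN = (3.96 − 1) / 3.96 = 2.96 / 3.96 ≈ 0.7475

PN ≈ 0.747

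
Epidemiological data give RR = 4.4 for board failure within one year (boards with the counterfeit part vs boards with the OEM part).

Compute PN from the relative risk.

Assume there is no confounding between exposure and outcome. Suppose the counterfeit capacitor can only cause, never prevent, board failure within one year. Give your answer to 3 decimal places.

Under exogeneity and monotonicity, PN = (RR − 1) / RR = 1 − 1/RR.
PN = (4.4 − 1) / 4.4 = 3.4 / 4.4 ≈ 0.7727

PN ≈ 0.773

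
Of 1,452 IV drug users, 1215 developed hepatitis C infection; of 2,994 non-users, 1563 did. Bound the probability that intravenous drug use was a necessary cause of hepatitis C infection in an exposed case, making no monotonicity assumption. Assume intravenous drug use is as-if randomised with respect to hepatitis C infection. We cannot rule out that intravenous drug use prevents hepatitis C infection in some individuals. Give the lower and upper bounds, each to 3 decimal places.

p₁ = P(outcome | exposed) = 1215/1452 = 0.83678
p₀ = P(outcome | unexposed) = 1563/2994 = 0.52204
Under exogeneity alone the bounds on PN are max{0,(p₁−p₀)/p₁} ≤ PN ≤ min{1,(1−p₀)/p₁}.
  lower = (p₁ − p₀)/p₁ = 0.31473 / 0.83678 ≈ 0.3761
  upper = min{1, (1 − p₀)/p₁} = 0.47796 / 0.83678 ≈ 0.5712

0.376 ≤ PN ≤ 0.571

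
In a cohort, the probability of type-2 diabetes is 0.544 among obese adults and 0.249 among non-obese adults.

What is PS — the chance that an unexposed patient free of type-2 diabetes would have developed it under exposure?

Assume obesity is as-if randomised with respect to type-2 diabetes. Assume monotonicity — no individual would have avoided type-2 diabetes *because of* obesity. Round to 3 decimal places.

PS ≈ 0.393

Let p₁ = 0.544, p₀ = 0.249.
Under exogeneity and monotonicity, PS = (p₁ − p₀) / (1 − p₀).
PS = (0.544 − 0.249) / (1 − 0.249) = 0.295 / 0.751 ≈ 0.3928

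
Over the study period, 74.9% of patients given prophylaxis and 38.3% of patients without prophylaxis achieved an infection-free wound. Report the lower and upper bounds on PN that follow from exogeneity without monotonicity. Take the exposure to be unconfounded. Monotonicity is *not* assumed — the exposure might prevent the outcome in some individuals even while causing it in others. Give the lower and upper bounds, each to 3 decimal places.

p₁ = 0.749, p₀ = 0.383.
Under exogeneity alone the bounds on PN are max{0,(p₁−p₀)/p₁} ≤ PN ≤ min{1,(1−p₀)/p₁}.
  lower = (p₁ − p₀)/p₁ = 0.366 / 0.749 ≈ 0.4887
  upper = min{1, (1 − p₀)/p₁} = 0.617 / 0.749 ≈ 0.8238

0.489 ≤ PN ≤ 0.824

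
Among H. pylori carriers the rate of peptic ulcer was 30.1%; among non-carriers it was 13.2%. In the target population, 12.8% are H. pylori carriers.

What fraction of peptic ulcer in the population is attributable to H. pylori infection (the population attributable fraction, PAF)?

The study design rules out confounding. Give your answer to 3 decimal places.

PAF ≈ 0.141

p₁ = 0.301, p₀ = 0.132.
Overall risk P(Y=1) = π·p₁ + (1−π)·p₀ = 0.128×0.301 + 0.872×0.132 = 0.15363.
Under exogeneity, PAF = [P(Y=1) − p₀] / P(Y=1).
PAF = (0.15363 − 0.132) / 0.15363 ≈ 0.1408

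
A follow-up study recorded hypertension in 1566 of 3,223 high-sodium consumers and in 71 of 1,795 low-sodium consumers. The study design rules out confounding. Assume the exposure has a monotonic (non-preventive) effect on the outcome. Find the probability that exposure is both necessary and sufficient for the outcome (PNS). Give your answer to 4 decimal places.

p₁ = P(outcome | exposed) = 1566/3223 = 0.48588
p₀ = P(outcome | unexposed) = 71/1795 = 0.039554
Under exogeneity and monotonicity, PNS = p₁ − p₀.
PNS = 0.48588 − 0.039554 = 0.44633

PNS ≈ 0.4463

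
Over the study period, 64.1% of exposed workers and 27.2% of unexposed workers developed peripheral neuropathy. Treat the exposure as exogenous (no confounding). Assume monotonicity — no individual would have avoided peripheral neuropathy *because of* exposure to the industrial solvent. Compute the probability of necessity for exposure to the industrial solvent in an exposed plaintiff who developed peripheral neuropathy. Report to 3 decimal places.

PN ≈ 0.576

p₁ = 0.641, p₀ = 0.272.
Under exogeneity and monotonicity, PN = (p₁ − p₀) / p₁.
PN = (0.641 − 0.272) / 0.641 = 0.369 / 0.641 ≈ 0.5757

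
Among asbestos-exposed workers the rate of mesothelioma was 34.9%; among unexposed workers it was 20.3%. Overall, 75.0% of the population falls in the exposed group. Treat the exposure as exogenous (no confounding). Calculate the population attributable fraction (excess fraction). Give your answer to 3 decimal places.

PAF ≈ 0.350

p₁ = 0.349, p₀ = 0.203.
Overall risk P(Y=1) = π·p₁ + (1−π)·p₀ = 0.75×0.349 + 0.25×0.203 = 0.3125.
Under exogeneity, PAF = [P(Y=1) − p₀] / P(Y=1).
PAF = (0.3125 − 0.203) / 0.3125 ≈ 0.3504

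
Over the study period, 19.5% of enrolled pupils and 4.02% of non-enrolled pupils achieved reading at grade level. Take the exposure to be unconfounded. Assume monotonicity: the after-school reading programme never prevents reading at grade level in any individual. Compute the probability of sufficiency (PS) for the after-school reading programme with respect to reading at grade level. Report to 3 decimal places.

p₁ = 0.195, p₀ = 0.0402.
Under exogeneity and monotonicity, PS = (p₁ − p₀) / (1 − p₀).
PS = (0.195 − 0.0402) / (1 − 0.0402) = 0.1548 / 0.9598 ≈ 0.1613

PS ≈ 0.161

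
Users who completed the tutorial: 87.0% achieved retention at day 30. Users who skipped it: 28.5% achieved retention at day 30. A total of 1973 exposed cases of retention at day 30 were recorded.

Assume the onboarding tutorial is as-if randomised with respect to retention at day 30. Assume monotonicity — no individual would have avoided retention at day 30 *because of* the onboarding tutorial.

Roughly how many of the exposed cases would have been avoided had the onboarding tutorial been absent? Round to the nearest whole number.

p₁ = 0.87, p₀ = 0.285.
PN = (p₁ − p₀)/p₁ = (0.87 − 0.285) / 0.87 ≈ 0.67241.
Attributable cases ≈ PN × (exposed cases) = 0.67241 × 1973 ≈ 1326.67.

about 1327 cases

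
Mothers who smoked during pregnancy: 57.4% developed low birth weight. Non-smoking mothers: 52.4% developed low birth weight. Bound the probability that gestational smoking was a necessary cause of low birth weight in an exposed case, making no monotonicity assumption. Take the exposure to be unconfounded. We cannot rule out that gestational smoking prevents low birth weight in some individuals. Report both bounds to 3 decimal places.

0.087 ≤ PN ≤ 0.829

p₁ = 0.574, p₀ = 0.524.
Under exogeneity alone the bounds on PN are max{0,(p₁−p₀)/p₁} ≤ PN ≤ min{1,(1−p₀)/p₁}.
  lower = (p₁ − p₀)/p₁ = 0.05 / 0.574 ≈ 0.0871
  upper = min{1, (1 − p₀)/p₁} = 0.476 / 0.574 ≈ 0.8293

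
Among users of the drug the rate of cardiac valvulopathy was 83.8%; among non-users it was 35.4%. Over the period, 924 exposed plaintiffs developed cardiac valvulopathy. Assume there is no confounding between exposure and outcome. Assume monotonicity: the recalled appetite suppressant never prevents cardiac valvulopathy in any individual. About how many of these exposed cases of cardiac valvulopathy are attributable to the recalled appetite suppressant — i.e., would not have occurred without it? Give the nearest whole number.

about 534 cases

p₁ = 0.838, p₀ = 0.354.
PN = (p₁ − p₀)/p₁ = (0.838 − 0.354) / 0.838 ≈ 0.57757.
Attributable cases ≈ PN × (exposed cases) = 0.57757 × 924 ≈ 533.67.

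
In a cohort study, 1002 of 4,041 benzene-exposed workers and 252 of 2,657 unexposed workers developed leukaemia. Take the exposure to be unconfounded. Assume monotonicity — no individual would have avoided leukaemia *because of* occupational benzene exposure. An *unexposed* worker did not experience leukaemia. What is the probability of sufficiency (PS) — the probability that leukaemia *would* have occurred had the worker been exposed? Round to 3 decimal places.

PS ≈ 0.169

p₁ = P(outcome | exposed) = 1002/4041 = 0.24796
p₀ = P(outcome | unexposed) = 252/2657 = 0.094844
Under exogeneity and monotonicity, PS = (p₁ − p₀) / (1 − p₀).
PS = (0.24796 − 0.094844) / (1 − 0.094844) = 0.15311 / 0.90516 ≈ 0.1692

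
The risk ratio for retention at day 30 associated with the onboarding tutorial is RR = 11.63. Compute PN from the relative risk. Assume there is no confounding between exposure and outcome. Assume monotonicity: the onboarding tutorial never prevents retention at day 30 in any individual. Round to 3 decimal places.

Under exogeneity and monotonicity, PN = (RR − 1) / RR = 1 − 1/RR.
PN = (11.63 − 1) / 11.63 = 10.63 / 11.63 ≈ 0.9140

PN ≈ 0.914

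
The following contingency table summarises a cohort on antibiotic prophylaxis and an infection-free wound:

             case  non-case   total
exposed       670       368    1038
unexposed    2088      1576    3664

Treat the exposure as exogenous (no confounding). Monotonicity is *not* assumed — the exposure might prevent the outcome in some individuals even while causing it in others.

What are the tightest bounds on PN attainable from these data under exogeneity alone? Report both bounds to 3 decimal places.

p₁ = P(outcome | exposed) = 670/1038 = 0.64547
p₀ = P(outcome | unexposed) = 2088/3664 = 0.56987
Under exogeneity alone the bounds on PN are max{0,(p₁−p₀)/p₁} ≤ PN ≤ min{1,(1−p₀)/p₁}.
  lower = (p₁ − p₀)/p₁ = 0.075603 / 0.64547 ≈ 0.1171
  upper = min{1, (1 − p₀)/p₁} = 0.43013 / 0.64547 ≈ 0.6664

0.117 ≤ PN ≤ 0.666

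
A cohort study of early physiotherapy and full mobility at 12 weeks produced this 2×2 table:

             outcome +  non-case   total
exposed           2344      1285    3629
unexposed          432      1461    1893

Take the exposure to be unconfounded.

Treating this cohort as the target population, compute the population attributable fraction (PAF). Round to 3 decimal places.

p₁ = P(outcome | exposed) = 2344/3629 = 0.64591
p₀ = P(outcome | unexposed) = 432/1893 = 0.22821
Exposure prevalence π = 3629/5522 = 0.65719; overall risk P(Y=1) = 0.50272.
Under exogeneity, PAF = [P(Y=1) − p₀]/P(Y=1).
PAF = (0.50272 − 0.22821) / 0.50272 ≈ 0.5460

PAF ≈ 0.546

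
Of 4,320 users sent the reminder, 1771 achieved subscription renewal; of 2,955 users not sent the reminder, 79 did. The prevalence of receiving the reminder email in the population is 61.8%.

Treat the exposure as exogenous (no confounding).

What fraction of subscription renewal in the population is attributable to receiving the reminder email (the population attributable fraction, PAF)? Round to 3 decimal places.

p₁ = P(outcome | exposed) = 1771/4320 = 0.40995
p₀ = P(outcome | unexposed) = 79/2955 = 0.026734
Overall risk P(Y=1) = π·p₁ + (1−π)·p₀ = 0.618×0.40995 + 0.382×0.026734 = 0.26356.
Under exogeneity, PAF = [P(Y=1) − p₀] / P(Y=1).
PAF = (0.26356 − 0.026734) / 0.26356 ≈ 0.8986

PAF ≈ 0.899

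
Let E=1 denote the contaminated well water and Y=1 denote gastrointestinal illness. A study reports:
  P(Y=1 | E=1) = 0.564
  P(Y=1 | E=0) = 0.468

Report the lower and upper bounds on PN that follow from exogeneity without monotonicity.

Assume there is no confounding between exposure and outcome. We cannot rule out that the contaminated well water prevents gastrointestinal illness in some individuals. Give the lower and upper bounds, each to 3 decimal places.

0.170 ≤ PN ≤ 0.943

Let p₁ = 0.564, p₀ = 0.468.
Under exogeneity alone the bounds on PN are max{0,(p₁−p₀)/p₁} ≤ PN ≤ min{1,(1−p₀)/p₁}.
  lower = (p₁ − p₀)/p₁ = 0.096 / 0.564 ≈ 0.1702
  upper = min{1, (1 − p₀)/p₁} = 0.532 / 0.564 ≈ 0.9433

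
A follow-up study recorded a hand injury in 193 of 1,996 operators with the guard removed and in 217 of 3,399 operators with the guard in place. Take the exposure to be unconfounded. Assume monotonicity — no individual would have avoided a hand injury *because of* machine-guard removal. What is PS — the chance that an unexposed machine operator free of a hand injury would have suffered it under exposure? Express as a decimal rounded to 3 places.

PS ≈ 0.035

p₁ = P(outcome | exposed) = 193/1996 = 0.096693
p₀ = P(outcome | unexposed) = 217/3399 = 0.063842
Under exogeneity and monotonicity, PS = (p₁ − p₀) / (1 − p₀).
PS = (0.096693 − 0.063842) / (1 − 0.063842) = 0.032851 / 0.93616 ≈ 0.0351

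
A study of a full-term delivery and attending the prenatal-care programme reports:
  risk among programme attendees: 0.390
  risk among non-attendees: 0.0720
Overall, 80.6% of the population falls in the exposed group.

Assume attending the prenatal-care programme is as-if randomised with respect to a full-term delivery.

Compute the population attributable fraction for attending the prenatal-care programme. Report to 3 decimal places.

PAF ≈ 0.781

Let p₁ = 0.39, p₀ = 0.072.
Overall risk P(Y=1) = π·p₁ + (1−π)·p₀ = 0.806×0.39 + 0.194×0.072 = 0.32831.
Under exogeneity, PAF = [P(Y=1) − p₀] / P(Y=1).
PAF = (0.32831 − 0.072) / 0.32831 ≈ 0.7807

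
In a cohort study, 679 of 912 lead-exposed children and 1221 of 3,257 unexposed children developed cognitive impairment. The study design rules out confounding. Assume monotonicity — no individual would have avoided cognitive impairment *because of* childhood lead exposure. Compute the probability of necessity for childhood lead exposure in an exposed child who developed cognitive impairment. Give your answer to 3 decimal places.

p₁ = P(outcome | exposed) = 679/912 = 0.74452
p₀ = P(outcome | unexposed) = 1221/3257 = 0.37488
Under exogeneity and monotonicity, PN = (p₁ − p₀) / p₁.
PN = (0.74452 − 0.37488) / 0.74452 = 0.36963 / 0.74452 ≈ 0.4965

PN ≈ 0.496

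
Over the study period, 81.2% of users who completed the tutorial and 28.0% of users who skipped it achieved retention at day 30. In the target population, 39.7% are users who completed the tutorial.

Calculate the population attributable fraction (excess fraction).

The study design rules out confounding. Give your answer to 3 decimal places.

p₁ = 0.812, p₀ = 0.28.
Overall risk P(Y=1) = π·p₁ + (1−π)·p₀ = 0.397×0.812 + 0.603×0.28 = 0.4912.
Under exogeneity, PAF = [P(Y=1) − p₀] / P(Y=1).
PAF = (0.4912 − 0.28) / 0.4912 ≈ 0.4300

PAF ≈ 0.430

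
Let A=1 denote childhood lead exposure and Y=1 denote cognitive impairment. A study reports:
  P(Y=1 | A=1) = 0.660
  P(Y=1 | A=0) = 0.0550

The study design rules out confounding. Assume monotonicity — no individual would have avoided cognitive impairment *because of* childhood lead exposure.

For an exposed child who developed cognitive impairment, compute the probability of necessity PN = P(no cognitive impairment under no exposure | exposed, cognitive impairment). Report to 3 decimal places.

Let p₁ = 0.66, p₀ = 0.055.
Under exogeneity and monotonicity, PN = (p₁ − p₀) / p₁.
PN = (0.66 − 0.055) / 0.66 = 0.605 / 0.66 ≈ 0.9167

PN ≈ 0.917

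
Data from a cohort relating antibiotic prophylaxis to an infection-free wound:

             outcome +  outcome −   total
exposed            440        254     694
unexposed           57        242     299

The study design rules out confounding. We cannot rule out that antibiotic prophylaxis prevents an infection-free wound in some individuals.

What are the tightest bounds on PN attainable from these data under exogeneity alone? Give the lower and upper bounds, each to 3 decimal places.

0.699 ≤ PN ≤ 1.000

p₁ = P(outcome | exposed) = 440/694 = 0.63401
p₀ = P(outcome | unexposed) = 57/299 = 0.19064
Under exogeneity alone the bounds on PN are max{0,(p₁−p₀)/p₁} ≤ PN ≤ min{1,(1−p₀)/p₁}.
  lower = (p₁ − p₀)/p₁ = 0.44337 / 0.63401 ≈ 0.6993
  upper = min{1, (1 − p₀)/p₁} = 0.80936 / 0.63401 ≈ 1.2766 → capped at 1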